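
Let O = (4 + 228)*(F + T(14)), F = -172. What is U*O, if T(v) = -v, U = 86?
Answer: -3711072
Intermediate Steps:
O = -43152 (O = (4 + 228)*(-172 - 1*14) = 232*(-172 - 14) = 232*(-186) = -43152)
U*O = 86*(-43152) = -3711072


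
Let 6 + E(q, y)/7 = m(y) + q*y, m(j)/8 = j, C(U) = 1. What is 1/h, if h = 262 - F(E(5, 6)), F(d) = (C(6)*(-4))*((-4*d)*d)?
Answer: -1/4063994 ≈ -2.4606e-7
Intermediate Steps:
m(j) = 8*j
E(q, y) = -42 + 56*y + 7*q*y (E(q, y) = -42 + 7*(8*y + q*y) = -42 + (56*y + 7*q*y) = -42 + 56*y + 7*q*y)
F(d) = 16*d² (F(d) = (1*(-4))*((-4*d)*d) = -(-16)*d² = 16*d²)
h = -4063994 (h = 262 - 16*(-42 + 56*6 + 7*5*6)² = 262 - 16*(-42 + 336 + 210)² = 262 - 16*504² = 262 - 16*254016 = 262 - 1*4064256 = 262 - 4064256 = -4063994)
1/h = 1/(-4063994) = -1/4063994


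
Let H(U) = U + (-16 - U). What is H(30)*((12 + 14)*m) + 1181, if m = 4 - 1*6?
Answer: 2013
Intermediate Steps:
m = -2 (m = 4 - 6 = -2)
H(U) = -16
H(30)*((12 + 14)*m) + 1181 = -16*(12 + 14)*(-2) + 1181 = -416*(-2) + 1181 = -16*(-52) + 1181 = 832 + 1181 = 2013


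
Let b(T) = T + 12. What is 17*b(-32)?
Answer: -340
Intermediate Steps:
b(T) = 12 + T
17*b(-32) = 17*(12 - 32) = 17*(-20) = -340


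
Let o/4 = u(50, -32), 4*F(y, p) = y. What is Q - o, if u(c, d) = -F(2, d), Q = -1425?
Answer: -1423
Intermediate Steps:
F(y, p) = y/4
u(c, d) = -1/2 (u(c, d) = -2/4 = -1*1/2 = -1/2)
o = -2 (o = 4*(-1/2) = -2)
Q - o = -1425 - 1*(-2) = -1425 + 2 = -1423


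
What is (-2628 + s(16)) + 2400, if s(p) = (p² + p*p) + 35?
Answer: 319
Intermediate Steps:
s(p) = 35 + 2*p² (s(p) = (p² + p²) + 35 = 2*p² + 35 = 35 + 2*p²)
(-2628 + s(16)) + 2400 = (-2628 + (35 + 2*16²)) + 2400 = (-2628 + (35 + 2*256)) + 2400 = (-2628 + (35 + 512)) + 2400 = (-2628 + 547) + 2400 = -2081 + 2400 = 319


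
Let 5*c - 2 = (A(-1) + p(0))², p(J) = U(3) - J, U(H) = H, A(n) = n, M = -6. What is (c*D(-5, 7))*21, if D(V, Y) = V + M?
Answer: -1386/5 ≈ -277.20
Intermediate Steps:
D(V, Y) = -6 + V (D(V, Y) = V - 6 = -6 + V)
p(J) = 3 - J
c = 6/5 (c = ⅖ + (-1 + (3 - 1*0))²/5 = ⅖ + (-1 + (3 + 0))²/5 = ⅖ + (-1 + 3)²/5 = ⅖ + (⅕)*2² = ⅖ + (⅕)*4 = ⅖ + ⅘ = 6/5 ≈ 1.2000)
(c*D(-5, 7))*21 = (6*(-6 - 5)/5)*21 = ((6/5)*(-11))*21 = -66/5*21 = -1386/5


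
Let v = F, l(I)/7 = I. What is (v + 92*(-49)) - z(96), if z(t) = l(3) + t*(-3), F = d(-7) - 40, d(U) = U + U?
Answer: -4295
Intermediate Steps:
d(U) = 2*U
F = -54 (F = 2*(-7) - 40 = -14 - 40 = -54)
l(I) = 7*I
z(t) = 21 - 3*t (z(t) = 7*3 + t*(-3) = 21 - 3*t)
v = -54
(v + 92*(-49)) - z(96) = (-54 + 92*(-49)) - (21 - 3*96) = (-54 - 4508) - (21 - 288) = -4562 - 1*(-267) = -4562 + 267 = -4295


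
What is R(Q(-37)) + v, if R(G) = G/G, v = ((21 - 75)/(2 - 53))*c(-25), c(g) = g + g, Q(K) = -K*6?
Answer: -883/17 ≈ -51.941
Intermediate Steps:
Q(K) = -6*K
c(g) = 2*g
v = -900/17 (v = ((21 - 75)/(2 - 53))*(2*(-25)) = -54/(-51)*(-50) = -54*(-1/51)*(-50) = (18/17)*(-50) = -900/17 ≈ -52.941)
R(G) = 1
R(Q(-37)) + v = 1 - 900/17 = -883/17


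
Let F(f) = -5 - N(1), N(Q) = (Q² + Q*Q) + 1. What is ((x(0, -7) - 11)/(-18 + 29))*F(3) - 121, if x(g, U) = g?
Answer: -113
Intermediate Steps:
N(Q) = 1 + 2*Q² (N(Q) = (Q² + Q²) + 1 = 2*Q² + 1 = 1 + 2*Q²)
F(f) = -8 (F(f) = -5 - (1 + 2*1²) = -5 - (1 + 2*1) = -5 - (1 + 2) = -5 - 1*3 = -5 - 3 = -8)
((x(0, -7) - 11)/(-18 + 29))*F(3) - 121 = ((0 - 11)/(-18 + 29))*(-8) - 121 = -11/11*(-8) - 121 = -11*1/11*(-8) - 121 = -1*(-8) - 121 = 8 - 121 = -113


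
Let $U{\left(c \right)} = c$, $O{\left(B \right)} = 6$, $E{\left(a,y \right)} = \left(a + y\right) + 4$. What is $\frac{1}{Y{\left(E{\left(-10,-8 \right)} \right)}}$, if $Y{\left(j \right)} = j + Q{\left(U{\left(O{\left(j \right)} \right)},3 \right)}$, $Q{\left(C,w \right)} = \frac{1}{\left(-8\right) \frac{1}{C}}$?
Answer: $- \frac{4}{59} \approx -0.067797$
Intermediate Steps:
$E{\left(a,y \right)} = 4 + a + y$
$Q{\left(C,w \right)} = - \frac{C}{8}$
$Y{\left(j \right)} = - \frac{3}{4} + j$ ($Y{\left(j \right)} = j - \frac{3}{4} = - \frac{3}{4} + j$)
$\frac{1}{Y{\left(E{\left(-10,-8 \right)} \right)}} = \frac{1}{- \frac{3}{4} - 14} = \frac{1}{- \frac{59}{4}} = - \frac{4}{59}$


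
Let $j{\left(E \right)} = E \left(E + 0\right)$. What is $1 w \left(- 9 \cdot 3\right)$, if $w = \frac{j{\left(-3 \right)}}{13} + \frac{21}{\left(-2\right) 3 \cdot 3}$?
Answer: $\frac{333}{26} \approx 12.808$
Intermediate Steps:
$j{\left(E \right)} = E^{2}$ ($j{\left(E \right)} = E E = E^{2}$)
$w = - \frac{37}{78}$ ($w = \frac{\left(-3\right)^{2}}{13} + \frac{21}{\left(-2\right) 3 \cdot 3} = 9 \cdot \frac{1}{13} + \frac{21}{\left(-6\right) 3} = \frac{9}{13} + \frac{21}{-18} = \frac{9}{13} + 21 \left(- \frac{1}{18}\right) = \frac{9}{13} - \frac{7}{6} = - \frac{37}{78} \approx -0.47436$)
$1 w \left(- 9 \cdot 3\right) = 1 \left(- \frac{37}{78}\right) \left(- 9 \cdot 3\right) = - \frac{37 \left(\left(-1\right) 27\right)}{78} = \left(- \frac{37}{78}\right) \left(-27\right) = \frac{333}{26}$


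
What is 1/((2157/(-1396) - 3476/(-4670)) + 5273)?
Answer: 3259660/17185576833 ≈ 0.00018967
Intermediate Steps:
1/((2157/(-1396) - 3476/(-4670)) + 5273) = 1/((2157*(-1/1396) - 3476*(-1/4670)) + 5273) = 1/((-2157/1396 + 1738/2335) + 5273) = 1/(-2610347/3259660 + 5273) = 1/(17185576833/3259660) = 3259660/17185576833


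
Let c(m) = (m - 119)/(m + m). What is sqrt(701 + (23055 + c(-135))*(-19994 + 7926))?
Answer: I*sqrt(563432743515)/45 ≈ 16680.0*I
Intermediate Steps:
c(m) = (-119 + m)/(2*m) (c(m) = (-119 + m)/((2*m)) = (-119 + m)*(1/(2*m)) = (-119 + m)/(2*m))
sqrt(701 + (23055 + c(-135))*(-19994 + 7926)) = sqrt(701 + (23055 + (1/2)*(-119 - 135)/(-135))*(-19994 + 7926)) = sqrt(701 + (23055 + (1/2)*(-1/135)*(-254))*(-12068)) = sqrt(701 + (23055 + 127/135)*(-12068)) = sqrt(701 + (3112552/135)*(-12068)) = sqrt(701 - 37562277536/135) = sqrt(-37562182901/135) = I*sqrt(563432743515)/45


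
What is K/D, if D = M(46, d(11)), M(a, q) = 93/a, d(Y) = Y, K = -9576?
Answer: -146832/31 ≈ -4736.5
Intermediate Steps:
D = 93/46 ≈ 2.0217
K/D = -9576/93/46 = -9576*46/93 = -146832/31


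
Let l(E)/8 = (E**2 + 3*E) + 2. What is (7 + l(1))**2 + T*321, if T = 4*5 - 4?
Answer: 8161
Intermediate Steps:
l(E) = 16 + 8*E**2 + 24*E (l(E) = 8*((E**2 + 3*E) + 2) = 8*(2 + E**2 + 3*E) = 16 + 8*E**2 + 24*E)
T = 16 (T = 20 - 4 = 16)
(7 + l(1))**2 + T*321 = (7 + (16 + 8*1**2 + 24*1))**2 + 16*321 = (7 + (16 + 8*1 + 24))**2 + 5136 = (7 + (16 + 8 + 24))**2 + 5136 = (7 + 48)**2 + 5136 = 55**2 + 5136 = 3025 + 5136 = 8161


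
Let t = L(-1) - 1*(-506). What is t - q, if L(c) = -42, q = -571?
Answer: 1035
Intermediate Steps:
t = 464 (t = -42 - 1*(-506) = -42 + 506 = 464)
t - q = 464 - 1*(-571) = 464 + 571 = 1035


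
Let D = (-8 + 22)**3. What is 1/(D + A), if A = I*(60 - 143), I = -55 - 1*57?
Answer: 1/12040 ≈ 8.3057e-5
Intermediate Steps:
I = -112 (I = -55 - 57 = -112)
A = 9296 (A = -112*(60 - 143) = -112*(-83) = 9296)
D = 2744 (D = 14**3 = 2744)
1/(D + A) = 1/(2744 + 9296) = 1/12040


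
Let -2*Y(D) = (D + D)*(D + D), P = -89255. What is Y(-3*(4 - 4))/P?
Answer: 0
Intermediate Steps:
Y(D) = -2*D² (Y(D) = -(D + D)*(D + D)/2 = -2*D*2*D/2 = -2*D²)
Y(-3*(4 - 4))/P = -2*9*(4 - 4)²/(-89255) = -2*(-3*0)²*(-1/89255) = -2*0²*(-1/89255) = -2*0*(-1/89255) = 0*(-1/89255) = 0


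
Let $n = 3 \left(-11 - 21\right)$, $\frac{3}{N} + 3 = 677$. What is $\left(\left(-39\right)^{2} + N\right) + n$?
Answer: $\frac{960453}{674} \approx 1425.0$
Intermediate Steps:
$N = \frac{3}{674}$ ($N = \frac{3}{-3 + 677} = \frac{3}{674} \approx 0.004451$)
$n = -96$ ($n = 3 \left(-32\right) = -96$)
$\left(\left(-39\right)^{2} + N\right) + n = \left(\left(-39\right)^{2} + \frac{3}{674}\right) - 96 = \left(1521 + \frac{3}{674}\right) - 96 = \frac{1025157}{674} - 96 = \frac{960453}{674}$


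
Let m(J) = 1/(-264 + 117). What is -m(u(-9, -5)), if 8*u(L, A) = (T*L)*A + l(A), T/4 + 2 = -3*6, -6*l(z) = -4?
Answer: 1/147 ≈ 0.0068027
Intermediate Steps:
l(z) = ⅔ (l(z) = -⅙*(-4) = ⅔)
T = -80 (T = -8 + 4*(-3*6) = -8 + 4*(-18) = -8 - 72 = -80)
u(L, A) = 1/12 - 10*A*L (u(L, A) = ((-80*L)*A + ⅔)/8 = (-80*A*L + ⅔)/8 = (⅔ - 80*A*L)/8 = 1/12 - 10*A*L)
m(J) = -1/147 (m(J) = 1/(-147) = -1/147)
-m(u(-9, -5)) = -1*(-1/147) = 1/147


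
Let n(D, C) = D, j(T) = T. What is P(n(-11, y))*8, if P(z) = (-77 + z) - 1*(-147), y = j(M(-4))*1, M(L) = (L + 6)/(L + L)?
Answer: 472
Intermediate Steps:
M(L) = (6 + L)/(2*L) (M(L) = (6 + L)/((2*L)) = (6 + L)*(1/(2*L)) = (6 + L)/(2*L))
y = -1/4 (y = ((1/2)*(6 - 4)/(-4))*1 = ((1/2)*(-1/4)*2)*1 = -1/4*1 = -1/4 ≈ -0.25000)
P(z) = 70 + z (P(z) = (-77 + z) + 147 = 70 + z)
P(n(-11, y))*8 = (70 - 11)*8 = 59*8 = 472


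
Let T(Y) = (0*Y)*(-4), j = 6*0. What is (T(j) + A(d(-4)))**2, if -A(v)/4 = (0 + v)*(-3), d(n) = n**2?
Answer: 36864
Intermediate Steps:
j = 0
T(Y) = 0 (T(Y) = 0*(-4) = 0)
A(v) = 12*v (A(v) = -4*(0 + v)*(-3) = -4*v*(-3) = -(-12)*v = 12*v)
(T(j) + A(d(-4)))**2 = (0 + 12*(-4)**2)**2 = (0 + 12*16)**2 = (0 + 192)**2 = 192**2 = 36864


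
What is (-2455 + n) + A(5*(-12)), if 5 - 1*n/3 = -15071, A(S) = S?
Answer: 42713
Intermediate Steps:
n = 45228 (n = 15 - 3*(-15071) = 15 + 45213 = 45228)
(-2455 + n) + A(5*(-12)) = (-2455 + 45228) + 5*(-12) = 42773 - 60 = 42713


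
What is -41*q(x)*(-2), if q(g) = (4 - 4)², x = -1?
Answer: 0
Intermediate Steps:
q(g) = 0 (q(g) = 0² = 0)
-41*q(x)*(-2) = -41*0*(-2) = 0*(-2) = 0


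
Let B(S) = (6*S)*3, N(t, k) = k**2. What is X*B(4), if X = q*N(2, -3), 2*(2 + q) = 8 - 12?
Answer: -2592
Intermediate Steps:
q = -4 (q = -2 + (8 - 12)/2 = -2 + (1/2)*(-4) = -2 - 2 = -4)
X = -36 (X = -4*(-3)**2 = -4*9 = -36)
B(S) = 18*S
X*B(4) = -648*4 = -36*72 = -2592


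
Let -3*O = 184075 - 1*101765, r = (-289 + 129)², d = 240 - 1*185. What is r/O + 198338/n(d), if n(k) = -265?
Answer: -1634555278/2181215 ≈ -749.38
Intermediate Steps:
d = 55 (d = 240 - 185 = 55)
r = 25600 (r = (-160)² = 25600)
O = -82310/3 (O = -(184075 - 1*101765)/3 = -(184075 - 101765)/3 = -⅓*82310 = -82310/3 ≈ -27437.)
r/O + 198338/n(d) = 25600/(-82310/3) + 198338/(-265) = 25600*(-3/82310) + 198338*(-1/265) = -7680/8231 - 198338/265 = -1634555278/2181215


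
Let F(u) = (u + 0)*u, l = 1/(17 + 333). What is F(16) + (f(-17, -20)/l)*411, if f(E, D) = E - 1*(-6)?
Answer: -1582094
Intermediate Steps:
f(E, D) = 6 + E (f(E, D) = E + 6 = 6 + E)
l = 1/350 ≈ 0.0028571
F(u) = u² (F(u) = u*u = u²)
F(16) + (f(-17, -20)/l)*411 = 16² + ((6 - 17)/(1/350))*411 = 256 - 11*350*411 = 256 - 3850*411 = 256 - 1582350 = -1582094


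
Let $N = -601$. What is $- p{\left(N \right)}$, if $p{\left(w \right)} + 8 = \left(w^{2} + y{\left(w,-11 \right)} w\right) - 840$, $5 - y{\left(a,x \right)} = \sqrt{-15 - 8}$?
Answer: $-357348 - 601 i \sqrt{23} \approx -3.5735 \cdot 10^{5} - 2882.3 i$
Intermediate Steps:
$y{\left(a,x \right)} = 5 - i \sqrt{23}$ ($y{\left(a,x \right)} = 5 - \sqrt{-15 - 8} = 5 - \sqrt{-23} = 5 - i \sqrt{23}$)
$p{\left(w \right)} = -848 + w^{2} + w \left(5 - i \sqrt{23}\right)$ ($p{\left(w \right)} = -8 - \left(840 - w^{2} - \left(5 - i \sqrt{23}\right) w\right) = -8 - \left(840 - w^{2} - w \left(5 - i \sqrt{23}\right)\right) = -8 + \left(-840 + w^{2} + w \left(5 - i \sqrt{23}\right)\right) = -848 + w^{2} + w \left(5 - i \sqrt{23}\right)$)
$- p{\left(N \right)} = - (-848 + \left(-601\right)^{2} - 601 \left(5 - i \sqrt{23}\right)) = - (-848 + 361201 - \left(3005 - 601 i \sqrt{23}\right)) = - (357348 + 601 i \sqrt{23}) = -357348 - 601 i \sqrt{23}$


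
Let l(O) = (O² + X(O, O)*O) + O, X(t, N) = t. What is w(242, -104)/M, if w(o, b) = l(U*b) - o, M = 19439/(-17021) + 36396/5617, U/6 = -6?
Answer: 2680682738759318/510307453 ≈ 5.2531e+6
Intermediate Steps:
U = -36 (U = 6*(-6) = -36)
M = 510307453/95606957 (M = 19439*(-1/17021) + 36396*(1/5617) = -19439/17021 + 36396/5617 = 510307453/95606957 ≈ 5.3376)
l(O) = O + 2*O² (l(O) = (O² + O*O) + O = (O² + O²) + O = 2*O² + O = O + 2*O²)
w(o, b) = -o - 36*b*(1 - 72*b) (w(o, b) = (-36*b)*(1 + 2*(-36*b)) - o = (-36*b)*(1 - 72*b) - o = -36*b*(1 - 72*b) - o = -o - 36*b*(1 - 72*b))
w(242, -104)/M = (-1*242 + 36*(-104)*(-1 + 72*(-104)))/(510307453/95606957) = (-242 + 36*(-104)*(-1 - 7488))*(95606957/510307453) = (-242 + 36*(-104)*(-7489))*(95606957/510307453) = (-242 + 28038816)*(95606957/510307453) = 28038574*(95606957/510307453) = 2680682738759318/510307453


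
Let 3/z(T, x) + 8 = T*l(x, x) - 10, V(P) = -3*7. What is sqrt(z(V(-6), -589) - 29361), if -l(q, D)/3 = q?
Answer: 2*I*sqrt(4995957670)/825 ≈ 171.35*I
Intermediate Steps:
V(P) = -21
l(q, D) = -3*q
z(T, x) = 3/(-18 - 3*T*x) (z(T, x) = 3/(-8 + (T*(-3*x) - 10)) = 3/(-8 + (-3*T*x - 10)) = 3/(-8 + (-10 - 3*T*x)) = 3/(-18 - 3*T*x))
sqrt(z(V(-6), -589) - 29361) = sqrt(1/(-6 - 1*(-21)*(-589)) - 29361) = sqrt(1/(-6 - 12369) - 29361) = sqrt(1/(-12375) - 29361) = sqrt(-1/12375 - 29361) = sqrt(-363342376/12375) = 2*I*sqrt(4995957670)/825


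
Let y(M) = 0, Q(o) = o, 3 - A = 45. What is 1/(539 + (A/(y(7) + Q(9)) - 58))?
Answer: 3/1429 ≈ 0.0020994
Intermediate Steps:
A = -42 (A = 3 - 1*45 = 3 - 45 = -42)
1/(539 + (A/(y(7) + Q(9)) - 58)) = 1/(539 + (-42/(0 + 9) - 58)) = 1/(539 + (-42/9 - 58)) = 1/(539 + (-42*⅑ - 58)) = 1/(539 + (-14/3 - 58)) = 1/(539 - 188/3) = 1/(1429/3) = 3/1429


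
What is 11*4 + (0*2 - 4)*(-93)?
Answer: 416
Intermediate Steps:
11*4 + (0*2 - 4)*(-93) = 44 + (0 - 4)*(-93) = 44 - 4*(-93) = 44 + 372 = 416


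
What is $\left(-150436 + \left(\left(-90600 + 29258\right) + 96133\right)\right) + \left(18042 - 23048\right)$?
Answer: $-120651$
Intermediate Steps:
$\left(-150436 + \left(\left(-90600 + 29258\right) + 96133\right)\right) + \left(18042 - 23048\right) = \left(-150436 + \left(-61342 + 96133\right)\right) - 5006 = \left(-150436 + 34791\right) - 5006 = -115645 - 5006 = -120651$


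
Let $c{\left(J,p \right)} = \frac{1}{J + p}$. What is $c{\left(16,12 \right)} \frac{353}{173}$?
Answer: $\frac{353}{4844} \approx 0.072874$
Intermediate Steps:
$c{\left(16,12 \right)} \frac{353}{173} = \frac{353 \cdot \frac{1}{173}}{16 + 12} = \frac{353 \cdot \frac{1}{173}}{28} = \frac{1}{28} \cdot \frac{353}{173} = \frac{353}{4844}$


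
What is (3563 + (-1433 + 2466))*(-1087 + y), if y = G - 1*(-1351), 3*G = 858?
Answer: 2527800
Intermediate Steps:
G = 286 (G = (1/3)*858 = 286)
y = 1637 (y = 286 - 1*(-1351) = 286 + 1351 = 1637)
(3563 + (-1433 + 2466))*(-1087 + y) = (3563 + (-1433 + 2466))*(-1087 + 1637) = (3563 + 1033)*550 = 4596*550 = 2527800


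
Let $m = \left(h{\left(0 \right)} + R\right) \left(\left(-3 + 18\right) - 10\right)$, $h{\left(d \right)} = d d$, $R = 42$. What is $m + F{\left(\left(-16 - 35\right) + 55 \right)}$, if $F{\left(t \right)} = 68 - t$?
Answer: $274$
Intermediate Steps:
$h{\left(d \right)} = d^{2}$
$m = 210$ ($m = \left(0^{2} + 42\right) \left(\left(-3 + 18\right) - 10\right) = \left(0 + 42\right) \left(15 - 10\right) = 42 \cdot 5 = 210$)
$m + F{\left(\left(-16 - 35\right) + 55 \right)} = 210 + \left(68 - \left(\left(-16 - 35\right) + 55\right)\right) = 210 + \left(68 - \left(-51 + 55\right)\right) = 210 + \left(68 - 4\right) = 210 + 64 = 274$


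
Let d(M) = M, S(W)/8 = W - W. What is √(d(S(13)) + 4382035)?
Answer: √4382035 ≈ 2093.3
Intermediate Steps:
S(W) = 0 (S(W) = 8*(W - W) = 8*0 = 0)
√(d(S(13)) + 4382035) = √(0 + 4382035) = √4382035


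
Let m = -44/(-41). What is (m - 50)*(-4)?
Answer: 8024/41 ≈ 195.71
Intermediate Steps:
m = 44/41 (m = -44*(-1/41) = 44/41 ≈ 1.0732)
(m - 50)*(-4) = (44/41 - 50)*(-4) = -2006/41*(-4) = 8024/41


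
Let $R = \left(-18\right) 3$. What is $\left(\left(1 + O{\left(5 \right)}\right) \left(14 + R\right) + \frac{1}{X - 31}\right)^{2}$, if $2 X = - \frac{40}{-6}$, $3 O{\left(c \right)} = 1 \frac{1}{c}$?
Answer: $\frac{113060689}{62001} \approx 1823.5$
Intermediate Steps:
$O{\left(c \right)} = \frac{1}{3 c}$ ($O{\left(c \right)} = \frac{1 \frac{1}{c}}{3} = \frac{1}{3 c}$)
$R = -54$
$X = \frac{10}{3}$ ($X = \frac{\left(-40\right) \frac{1}{-6}}{2} = \frac{\left(-40\right) \left(- \frac{1}{6}\right)}{2} = \frac{1}{2} \cdot \frac{20}{3} = \frac{10}{3} \approx 3.3333$)
$\left(\left(1 + O{\left(5 \right)}\right) \left(14 + R\right) + \frac{1}{X - 31}\right)^{2} = \left(\left(1 + \frac{1}{3 \cdot 5}\right) \left(14 - 54\right) + \frac{1}{\frac{10}{3} - 31}\right)^{2} = \left(\left(1 + \frac{1}{3} \cdot \frac{1}{5}\right) \left(-40\right) + \frac{1}{- \frac{83}{3}}\right)^{2} = \left(\left(1 + \frac{1}{15}\right) \left(-40\right) - \frac{3}{83}\right)^{2} = \left(\frac{16}{15} \left(-40\right) - \frac{3}{83}\right)^{2} = \left(- \frac{128}{3} - \frac{3}{83}\right)^{2} = \left(- \frac{10633}{249}\right)^{2} = \frac{113060689}{62001}$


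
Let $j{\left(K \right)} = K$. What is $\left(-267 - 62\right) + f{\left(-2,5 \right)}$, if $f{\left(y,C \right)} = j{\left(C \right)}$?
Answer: $-324$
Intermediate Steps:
$f{\left(y,C \right)} = C$
$\left(-267 - 62\right) + f{\left(-2,5 \right)} = \left(-267 - 62\right) + 5 = -329 + 5 = -324$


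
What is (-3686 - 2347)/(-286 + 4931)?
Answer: -6033/4645 ≈ -1.2988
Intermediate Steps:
(-3686 - 2347)/(-286 + 4931) = -6033/4645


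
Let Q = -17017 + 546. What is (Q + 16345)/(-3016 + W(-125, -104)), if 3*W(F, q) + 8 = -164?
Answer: 189/4610 ≈ 0.040998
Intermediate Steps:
W(F, q) = -172/3 (W(F, q) = -8/3 + (⅓)*(-164) = -8/3 - 164/3 = -172/3)
Q = -16471
(Q + 16345)/(-3016 + W(-125, -104)) = (-16471 + 16345)/(-3016 - 172/3) = -126/(-9220/3) = -126*(-3/9220) = 189/4610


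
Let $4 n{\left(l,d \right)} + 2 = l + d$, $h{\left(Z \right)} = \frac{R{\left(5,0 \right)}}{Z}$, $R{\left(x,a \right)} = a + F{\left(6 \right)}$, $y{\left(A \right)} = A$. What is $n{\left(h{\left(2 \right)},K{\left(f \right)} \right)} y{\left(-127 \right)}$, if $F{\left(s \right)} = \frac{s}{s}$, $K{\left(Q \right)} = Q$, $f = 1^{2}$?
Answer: $\frac{127}{8} \approx 15.875$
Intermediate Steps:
$f = 1$
$F{\left(s \right)} = 1$
$R{\left(x,a \right)} = 1 + a$ ($R{\left(x,a \right)} = a + 1 = 1 + a$)
$h{\left(Z \right)} = \frac{1}{Z}$ ($h{\left(Z \right)} = \frac{1 + 0}{Z} = 1 \frac{1}{Z} = \frac{1}{Z}$)
$n{\left(l,d \right)} = - \frac{1}{2} + \frac{d}{4} + \frac{l}{4}$ ($n{\left(l,d \right)} = - \frac{1}{2} + \frac{l + d}{4} = - \frac{1}{2} + \frac{d + l}{4} = - \frac{1}{2} + \left(\frac{d}{4} + \frac{l}{4}\right) = - \frac{1}{2} + \frac{d}{4} + \frac{l}{4}$)
$n{\left(h{\left(2 \right)},K{\left(f \right)} \right)} y{\left(-127 \right)} = \left(- \frac{1}{2} + \frac{1}{4} \cdot 1 + \frac{1}{4 \cdot 2}\right) \left(-127\right) = \left(- \frac{1}{2} + \frac{1}{4} + \frac{1}{4} \cdot \frac{1}{2}\right) \left(-127\right) = \left(- \frac{1}{2} + \frac{1}{4} + \frac{1}{8}\right) \left(-127\right) = \left(- \frac{1}{8}\right) \left(-127\right) = \frac{127}{8}$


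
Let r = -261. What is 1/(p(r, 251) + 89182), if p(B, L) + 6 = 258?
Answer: 1/89434 ≈ 1.1181e-5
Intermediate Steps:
p(B, L) = 252 (p(B, L) = -6 + 258 = 252)
1/(p(r, 251) + 89182) = 1/(252 + 89182) = 1/89434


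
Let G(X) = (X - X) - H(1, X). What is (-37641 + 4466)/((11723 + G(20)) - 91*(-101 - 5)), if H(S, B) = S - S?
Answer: -33175/21369 ≈ -1.5525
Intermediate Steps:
H(S, B) = 0
G(X) = 0 (G(X) = (X - X) - 1*0 = 0 + 0 = 0)
(-37641 + 4466)/((11723 + G(20)) - 91*(-101 - 5)) = (-37641 + 4466)/((11723 + 0) - 91*(-101 - 5)) = -33175/(11723 - 91*(-106)) = -33175/(11723 + 9646) = -33175/21369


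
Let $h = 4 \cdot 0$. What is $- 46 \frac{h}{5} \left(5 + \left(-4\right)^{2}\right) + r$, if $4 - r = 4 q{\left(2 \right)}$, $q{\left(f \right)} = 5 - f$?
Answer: $-8$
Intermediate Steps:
$h = 0$
$r = -8$ ($r = 4 - 4 \left(5 - 2\right) = 4 - 4 \cdot 3 = 4 - 12 = -8$)
$- 46 \frac{h}{5} \left(5 + \left(-4\right)^{2}\right) + r = - 46 \cdot \frac{0}{5} \left(5 + \left(-4\right)^{2}\right) - 8 = - 46 \cdot 0 \cdot \frac{1}{5} \left(5 + 16\right) - 8 = - 46 \cdot 0 \cdot 21 - 8 = \left(-46\right) 0 - 8 = 0 - 8 = -8$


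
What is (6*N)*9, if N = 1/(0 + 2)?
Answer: 27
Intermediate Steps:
N = ½ (N = 1/2 = ½ ≈ 0.50000)
(6*N)*9 = (6*(½))*9 = 3*9 = 27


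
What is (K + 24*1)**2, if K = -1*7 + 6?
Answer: 529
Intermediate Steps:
K = -1 (K = -7 + 6 = -1)
(K + 24*1)**2 = (-1 + 24*1)**2 = (-1 + 24)**2 = 23**2 = 529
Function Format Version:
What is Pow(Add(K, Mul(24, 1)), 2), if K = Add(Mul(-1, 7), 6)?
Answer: 529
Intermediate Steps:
K = -1 (K = Add(-7, 6) = -1)
Pow(Add(K, Mul(24, 1)), 2) = Pow(Add(-1, Mul(24, 1)), 2) = Pow(Add(-1, 24), 2) = Pow(23, 2) = 529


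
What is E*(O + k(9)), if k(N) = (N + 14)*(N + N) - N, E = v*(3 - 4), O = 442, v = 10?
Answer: -8470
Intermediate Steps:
E = -10 (E = 10*(3 - 4) = 10*(-1) = -10)
k(N) = -N + 2*N*(14 + N) (k(N) = (14 + N)*(2*N) - N = 2*N*(14 + N) - N = -N + 2*N*(14 + N))
E*(O + k(9)) = -10*(442 + 9*(27 + 2*9)) = -10*(442 + 9*(27 + 18)) = -10*(442 + 9*45) = -10*(442 + 405) = -10*847 = -8470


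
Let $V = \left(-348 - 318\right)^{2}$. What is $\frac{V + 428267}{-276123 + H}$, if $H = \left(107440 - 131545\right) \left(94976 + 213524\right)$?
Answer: $- \frac{871823}{7436668623} \approx -0.00011723$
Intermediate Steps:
$V = 443556$ ($V = \left(-666\right)^{2} = 443556$)
$H = -7436392500$ ($H = \left(-24105\right) 308500 = -7436392500$)
$\frac{V + 428267}{-276123 + H} = \frac{443556 + 428267}{-276123 - 7436392500} = \frac{871823}{-7436668623} = 871823 \left(- \frac{1}{7436668623}\right) = - \frac{871823}{7436668623}$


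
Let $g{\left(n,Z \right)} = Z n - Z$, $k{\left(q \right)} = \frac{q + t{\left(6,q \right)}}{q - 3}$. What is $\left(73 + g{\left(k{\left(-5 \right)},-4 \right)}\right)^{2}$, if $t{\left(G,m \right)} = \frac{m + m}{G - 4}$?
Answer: $5184$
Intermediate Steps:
$t{\left(G,m \right)} = \frac{2 m}{-4 + G}$
$k{\left(q \right)} = \frac{2 q}{-3 + q}$ ($k{\left(q \right)} = \frac{q + \frac{2 q}{-4 + 6}}{q - 3} = \frac{q + \frac{2 q}{2}}{-3 + q} = \frac{q + 2 q \frac{1}{2}}{-3 + q} = \frac{q + q}{-3 + q} = \frac{2 q}{-3 + q}$)
$g{\left(n,Z \right)} = - Z + Z n$
$\left(73 + g{\left(k{\left(-5 \right)},-4 \right)}\right)^{2} = \left(73 - 4 \left(-1 + 2 \left(-5\right) \frac{1}{-3 - 5}\right)\right)^{2} = \left(73 - 4 \left(-1 + 2 \left(-5\right) \frac{1}{-8}\right)\right)^{2} = \left(73 - 4 \left(-1 + 2 \left(-5\right) \left(- \frac{1}{8}\right)\right)\right)^{2} = \left(73 - 4 \left(-1 + \frac{5}{4}\right)\right)^{2} = \left(73 - 1\right)^{2} = 72^{2} = 5184$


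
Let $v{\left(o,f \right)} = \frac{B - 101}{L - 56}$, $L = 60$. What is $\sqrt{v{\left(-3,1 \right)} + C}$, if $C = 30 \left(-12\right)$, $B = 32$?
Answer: $\frac{i \sqrt{1509}}{2} \approx 19.423 i$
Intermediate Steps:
$v{\left(o,f \right)} = - \frac{69}{4}$ ($v{\left(o,f \right)} = \frac{32 - 101}{60 - 56} = - \frac{69}{4}$)
$C = -360$
$\sqrt{v{\left(-3,1 \right)} + C} = \sqrt{- \frac{69}{4} - 360} = \sqrt{- \frac{1509}{4}} = \frac{i \sqrt{1509}}{2}$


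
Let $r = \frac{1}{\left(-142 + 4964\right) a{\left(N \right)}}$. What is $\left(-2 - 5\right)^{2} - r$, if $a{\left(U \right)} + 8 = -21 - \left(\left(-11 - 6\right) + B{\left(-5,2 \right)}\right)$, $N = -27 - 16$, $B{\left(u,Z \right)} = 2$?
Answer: $\frac{3307893}{67508} \approx 49.0$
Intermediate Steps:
$N = -43$ ($N = -27 - 16 = -43$)
$a{\left(U \right)} = -14$ ($a{\left(U \right)} = -8 - 6 = -14$)
$r = - \frac{1}{67508}$ ($r = \frac{1}{\left(-142 + 4964\right) \left(-14\right)} = \frac{1}{4822} \left(- \frac{1}{14}\right) = - \frac{1}{67508} \approx -1.4813 \cdot 10^{-5}$)
$\left(-2 - 5\right)^{2} - r = \left(-2 - 5\right)^{2} - - \frac{1}{67508} = \left(-7\right)^{2} + \frac{1}{67508} = 49 + \frac{1}{67508} = \frac{3307893}{67508}$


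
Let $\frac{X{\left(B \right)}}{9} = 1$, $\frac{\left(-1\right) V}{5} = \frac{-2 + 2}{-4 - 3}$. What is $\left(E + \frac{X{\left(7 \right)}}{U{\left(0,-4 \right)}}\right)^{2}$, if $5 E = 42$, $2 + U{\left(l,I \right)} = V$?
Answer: $\frac{1521}{100} \approx 15.21$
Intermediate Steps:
$V = 0$ ($V = - 5 \frac{-2 + 2}{-4 - 3} = - 5 \frac{0}{-7} = - 5 \cdot 0 \left(- \frac{1}{7}\right) = \left(-5\right) 0 = 0$)
$X{\left(B \right)} = 9$ ($X{\left(B \right)} = 9 \cdot 1 = 9$)
$U{\left(l,I \right)} = -2$ ($U{\left(l,I \right)} = -2 + 0 = -2$)
$E = \frac{42}{5}$ ($E = \frac{1}{5} \cdot 42 = \frac{42}{5} \approx 8.4$)
$\left(E + \frac{X{\left(7 \right)}}{U{\left(0,-4 \right)}}\right)^{2} = \left(\frac{42}{5} + \frac{9}{-2}\right)^{2} = \left(\frac{42}{5} + 9 \left(- \frac{1}{2}\right)\right)^{2} = \left(\frac{42}{5} - \frac{9}{2}\right)^{2} = \left(\frac{39}{10}\right)^{2} = \frac{1521}{100}$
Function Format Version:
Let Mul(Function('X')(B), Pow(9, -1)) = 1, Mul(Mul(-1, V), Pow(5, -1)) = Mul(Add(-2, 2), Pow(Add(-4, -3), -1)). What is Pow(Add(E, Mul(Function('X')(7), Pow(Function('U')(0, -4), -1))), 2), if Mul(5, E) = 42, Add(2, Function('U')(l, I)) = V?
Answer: Rational(1521, 100) ≈ 15.210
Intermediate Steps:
V = 0 (V = Mul(-5, Mul(Add(-2, 2), Pow(Add(-4, -3), -1))) = Mul(-5, Mul(0, Pow(-7, -1))) = Mul(-5, Mul(0, Rational(-1, 7))) = Mul(-5, 0) = 0)
Function('X')(B) = 9 (Function('X')(B) = Mul(9, 1) = 9)
Function('U')(l, I) = -2 (Function('U')(l, I) = Add(-2, 0) = -2)
E = Rational(42, 5) (E = Mul(Rational(1, 5), 42) = Rational(42, 5) ≈ 8.4000)
Pow(Add(E, Mul(Function('X')(7), Pow(Function('U')(0, -4), -1))), 2) = Pow(Add(Rational(42, 5), Mul(9, Pow(-2, -1))), 2) = Pow(Add(Rational(42, 5), Mul(9, Rational(-1, 2))), 2) = Pow(Add(Rational(42, 5), Rational(-9, 2)), 2) = Pow(Rational(39, 10), 2) = Rational(1521, 100)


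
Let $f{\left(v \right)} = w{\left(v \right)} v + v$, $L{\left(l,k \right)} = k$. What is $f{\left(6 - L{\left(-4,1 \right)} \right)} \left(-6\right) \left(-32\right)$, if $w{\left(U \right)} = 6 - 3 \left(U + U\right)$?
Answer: $-22080$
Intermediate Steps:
$w{\left(U \right)} = 6 - 6 U$ ($w{\left(U \right)} = 6 - 3 \cdot 2 U = 6 - 6 U$)
$f{\left(v \right)} = v + v \left(6 - 6 v\right)$ ($f{\left(v \right)} = \left(6 - 6 v\right) v + v = v \left(6 - 6 v\right) + v = v + v \left(6 - 6 v\right)$)
$f{\left(6 - L{\left(-4,1 \right)} \right)} \left(-6\right) \left(-32\right) = \left(6 - 1\right) \left(7 - 6 \left(6 - 1\right)\right) \left(-6\right) \left(-32\right) = 5 \left(7 - 30\right) \left(-6\right) \left(-32\right) = 5 \left(-23\right) \left(-6\right) \left(-32\right) = \left(-115\right) \left(-6\right) \left(-32\right) = 690 \left(-32\right) = -22080$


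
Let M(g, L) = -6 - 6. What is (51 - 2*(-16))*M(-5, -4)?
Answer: -996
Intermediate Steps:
M(g, L) = -12
(51 - 2*(-16))*M(-5, -4) = (51 - 2*(-16))*(-12) = (51 + 32)*(-12) = 83*(-12) = -996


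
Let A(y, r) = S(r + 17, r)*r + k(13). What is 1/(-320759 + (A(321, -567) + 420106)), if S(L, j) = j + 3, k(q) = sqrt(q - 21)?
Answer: 419135/175674148233 - 2*I*sqrt(2)/175674148233 ≈ 2.3859e-6 - 1.61e-11*I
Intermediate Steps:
k(q) = sqrt(-21 + q)
S(L, j) = 3 + j
A(y, r) = r*(3 + r) + 2*I*sqrt(2) (A(y, r) = (3 + r)*r + sqrt(-21 + 13) = r*(3 + r) + sqrt(-8) = r*(3 + r) + 2*I*sqrt(2))
1/(-320759 + (A(321, -567) + 420106)) = 1/(-320759 + ((-567*(3 - 567) + 2*I*sqrt(2)) + 420106)) = 1/(-320759 + ((-567*(-564) + 2*I*sqrt(2)) + 420106)) = 1/(-320759 + ((319788 + 2*I*sqrt(2)) + 420106)) = 1/(-320759 + (739894 + 2*I*sqrt(2))) = 1/(419135 + 2*I*sqrt(2))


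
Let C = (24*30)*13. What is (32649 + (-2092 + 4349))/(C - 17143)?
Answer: -34906/7783 ≈ -4.4849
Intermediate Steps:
C = 9360 (C = 720*13 = 9360)
(32649 + (-2092 + 4349))/(C - 17143) = (32649 + (-2092 + 4349))/(9360 - 17143) = (32649 + 2257)/(-7783) = 34906*(-1/7783) = -34906/7783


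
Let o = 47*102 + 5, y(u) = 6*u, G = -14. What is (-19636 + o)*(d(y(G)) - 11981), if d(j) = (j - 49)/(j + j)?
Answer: 4266008425/24 ≈ 1.7775e+8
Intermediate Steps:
d(j) = (-49 + j)/(2*j) (d(j) = (-49 + j)/((2*j)) = (-49 + j)*(1/(2*j)) = (-49 + j)/(2*j))
o = 4799 (o = 4794 + 5 = 4799)
(-19636 + o)*(d(y(G)) - 11981) = (-19636 + 4799)*((-49 + 6*(-14))/(2*((6*(-14)))) - 11981) = -14837*((½)*(-49 - 84)/(-84) - 11981) = -14837*((½)*(-1/84)*(-133) - 11981) = -14837*(19/24 - 11981) = -14837*(-287525/24) = 4266008425/24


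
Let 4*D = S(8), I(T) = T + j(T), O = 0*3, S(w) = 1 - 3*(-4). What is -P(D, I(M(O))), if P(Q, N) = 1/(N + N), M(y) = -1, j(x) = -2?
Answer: ⅙ ≈ 0.16667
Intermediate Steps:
S(w) = 13 (S(w) = 1 + 12 = 13)
O = 0
I(T) = -2 + T (I(T) = T - 2 = -2 + T)
D = 13/4 (D = (¼)*13 = 13/4 ≈ 3.2500)
P(Q, N) = 1/(2*N)
-P(D, I(M(O))) = -1/(2*(-2 - 1)) = -1/(2*(-3)) = -(-1)/(2*3) = -1*(-⅙) = ⅙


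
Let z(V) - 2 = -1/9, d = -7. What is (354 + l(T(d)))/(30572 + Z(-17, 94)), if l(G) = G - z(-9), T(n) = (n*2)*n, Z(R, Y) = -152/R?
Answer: 68867/4678884 ≈ 0.014719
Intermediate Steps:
z(V) = 17/9 (z(V) = 2 - 1/9 = 2 - 1*⅑ = 2 - ⅑ = 17/9)
T(n) = 2*n² (T(n) = (2*n)*n = 2*n²)
l(G) = -17/9 + G (l(G) = G - 1*17/9 = G - 17/9 = -17/9 + G)
(354 + l(T(d)))/(30572 + Z(-17, 94)) = (354 + (-17/9 + 2*(-7)²))/(30572 - 152/(-17)) = (354 + (-17/9 + 2*49))/(30572 - 152*(-1/17)) = (354 + (-17/9 + 98))/(30572 + 152/17) = (354 + 865/9)/(519876/17) = (4051/9)*(17/519876) = 68867/4678884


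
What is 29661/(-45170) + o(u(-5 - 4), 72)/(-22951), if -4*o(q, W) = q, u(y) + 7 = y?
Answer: -680930291/1036696670 ≈ -0.65683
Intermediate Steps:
u(y) = -7 + y
o(q, W) = -q/4
29661/(-45170) + o(u(-5 - 4), 72)/(-22951) = 29661/(-45170) - (-7 + (-5 - 4))/4/(-22951) = 29661*(-1/45170) - (-7 - 9)/4*(-1/22951) = -29661/45170 - 1/4*(-16)*(-1/22951) = -29661/45170 + 4*(-1/22951) = -29661/45170 - 4/22951 = -680930291/1036696670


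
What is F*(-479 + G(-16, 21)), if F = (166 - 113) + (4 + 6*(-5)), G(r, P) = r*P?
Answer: -22005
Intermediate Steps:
G(r, P) = P*r
F = 27 (F = 53 + (4 - 30) = 53 - 26 = 27)
F*(-479 + G(-16, 21)) = 27*(-479 + 21*(-16)) = 27*(-479 - 336) = 27*(-815) = -22005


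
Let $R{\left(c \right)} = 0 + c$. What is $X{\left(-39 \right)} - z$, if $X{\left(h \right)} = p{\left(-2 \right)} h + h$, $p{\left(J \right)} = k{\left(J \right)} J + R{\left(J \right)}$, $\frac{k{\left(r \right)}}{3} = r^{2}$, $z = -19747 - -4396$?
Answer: $16326$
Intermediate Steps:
$z = -15351$ ($z = -19747 + 4396 = -15351$)
$k{\left(r \right)} = 3 r^{2}$
$R{\left(c \right)} = c$
$p{\left(J \right)} = J + 3 J^{3}$ ($p{\left(J \right)} = 3 J^{2} J + J = 3 J^{3} + J = J + 3 J^{3}$)
$X{\left(h \right)} = - 25 h$ ($X{\left(h \right)} = \left(-2 + 3 \left(-2\right)^{3}\right) h + h = \left(-2 + 3 \left(-8\right)\right) h + h = \left(-2 - 24\right) h + h = - 26 h + h = - 25 h$)
$X{\left(-39 \right)} - z = \left(-25\right) \left(-39\right) - -15351 = 975 + 15351 = 16326$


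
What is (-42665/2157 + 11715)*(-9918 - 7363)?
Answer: -435940701790/2157 ≈ -2.0211e+8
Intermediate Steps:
(-42665/2157 + 11715)*(-9918 - 7363) = (-42665*1/2157 + 11715)*(-17281) = (-42665/2157 + 11715)*(-17281) = (25226590/2157)*(-17281) = -435940701790/2157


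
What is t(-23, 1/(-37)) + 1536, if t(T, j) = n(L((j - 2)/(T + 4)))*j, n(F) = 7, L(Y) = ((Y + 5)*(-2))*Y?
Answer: 56825/37 ≈ 1535.8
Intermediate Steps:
L(Y) = Y*(-10 - 2*Y) (L(Y) = ((5 + Y)*(-2))*Y = (-10 - 2*Y)*Y = Y*(-10 - 2*Y))
t(T, j) = 7*j
t(-23, 1/(-37)) + 1536 = 7/(-37) + 1536 = 7*(-1/37) + 1536 = -7/37 + 1536 = 56825/37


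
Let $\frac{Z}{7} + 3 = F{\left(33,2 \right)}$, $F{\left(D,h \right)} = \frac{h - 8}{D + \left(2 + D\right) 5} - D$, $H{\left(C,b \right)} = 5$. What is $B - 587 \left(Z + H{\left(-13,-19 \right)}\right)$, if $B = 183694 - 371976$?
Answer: $- \frac{4490145}{104} \approx -43175.0$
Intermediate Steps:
$B = -188282$ ($B = 183694 - 371976 = -188282$)
$F{\left(D,h \right)} = - D + \frac{-8 + h}{10 + 6 D}$ ($F{\left(D,h \right)} = \frac{-8 + h}{D + \left(10 + 5 D\right)} - D = \frac{-8 + h}{10 + 6 D} - D = - D + \frac{-8 + h}{10 + 6 D}$)
$Z = - \frac{26229}{104}$ ($Z = -21 + 7 \frac{-8 + 2 - 330 - 6 \cdot 33^{2}}{2 \left(5 + 3 \cdot 33\right)} = -21 + 7 \frac{-8 + 2 - 330 - 6534}{2 \left(5 + 99\right)} = -21 + 7 \frac{-8 + 2 - 330 - 6534}{2 \cdot 104} = -21 + 7 \cdot \frac{1}{2} \cdot \frac{1}{104} \left(-6870\right) = -21 + 7 \left(- \frac{3435}{104}\right) = -21 - \frac{24045}{104} = - \frac{26229}{104} \approx -252.2$)
$B - 587 \left(Z + H{\left(-13,-19 \right)}\right) = -188282 - 587 \left(- \frac{26229}{104} + 5\right) = -188282 - - \frac{15091183}{104} = -188282 + \frac{15091183}{104} = - \frac{4490145}{104}$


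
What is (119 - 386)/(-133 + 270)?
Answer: -267/137 ≈ -1.9489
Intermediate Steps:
(119 - 386)/(-133 + 270) = -267/137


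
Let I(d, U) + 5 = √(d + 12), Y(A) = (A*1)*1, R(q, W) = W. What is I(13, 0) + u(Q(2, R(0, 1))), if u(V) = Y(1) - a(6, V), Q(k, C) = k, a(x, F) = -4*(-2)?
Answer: -7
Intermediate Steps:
a(x, F) = 8
Y(A) = A (Y(A) = A*1 = A)
I(d, U) = -5 + √(12 + d) (I(d, U) = -5 + √(d + 12) = -5 + √(12 + d))
u(V) = -7 (u(V) = 1 - 1*8 = 1 - 8 = -7)
I(13, 0) + u(Q(2, R(0, 1))) = (-5 + √(12 + 13)) - 7 = (-5 + √25) - 7 = (-5 + 5) - 7 = 0 - 7 = -7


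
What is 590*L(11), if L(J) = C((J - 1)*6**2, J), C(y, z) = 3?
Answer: 1770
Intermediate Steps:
L(J) = 3
590*L(11) = 590*3 = 1770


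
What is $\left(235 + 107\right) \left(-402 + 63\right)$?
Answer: $-115938$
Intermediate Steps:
$\left(235 + 107\right) \left(-402 + 63\right) = 342 \left(-339\right) = -115938$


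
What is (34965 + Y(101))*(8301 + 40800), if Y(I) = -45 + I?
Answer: 1719566121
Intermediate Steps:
(34965 + Y(101))*(8301 + 40800) = (34965 + (-45 + 101))*(8301 + 40800) = (34965 + 56)*49101 = 35021*49101 = 1719566121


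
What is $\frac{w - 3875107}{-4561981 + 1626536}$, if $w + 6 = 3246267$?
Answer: $\frac{628846}{2935445} \approx 0.21423$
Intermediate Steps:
$w = 3246261$ ($w = -6 + 3246267 = 3246261$)
$\frac{w - 3875107}{-4561981 + 1626536} = \frac{3246261 - 3875107}{-4561981 + 1626536} = - \frac{628846}{-2935445} = \left(-628846\right) \left(- \frac{1}{2935445}\right) = \frac{628846}{2935445}$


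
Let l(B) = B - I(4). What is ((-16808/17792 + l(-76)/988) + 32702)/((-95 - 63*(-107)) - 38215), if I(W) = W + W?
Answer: -17963558605/17341735632 ≈ -1.0359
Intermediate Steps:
I(W) = 2*W
l(B) = -8 + B (l(B) = B - 2*4 = B - 1*8 = B - 8 = -8 + B)
((-16808/17792 + l(-76)/988) + 32702)/((-95 - 63*(-107)) - 38215) = ((-16808/17792 + (-8 - 76)/988) + 32702)/((-95 - 63*(-107)) - 38215) = ((-16808*1/17792 - 84*1/988) + 32702)/((-95 + 6741) - 38215) = ((-2101/2224 - 21/247) + 32702)/(6646 - 38215) = (-565651/549328 + 32702)/(-31569) = (17963558605/549328)*(-1/31569) = -17963558605/17341735632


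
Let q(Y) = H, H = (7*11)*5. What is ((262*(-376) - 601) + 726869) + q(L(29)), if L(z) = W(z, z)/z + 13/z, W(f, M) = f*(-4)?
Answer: 628141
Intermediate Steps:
W(f, M) = -4*f
H = 385 (H = 77*5 = 385)
L(z) = -4 + 13/z (L(z) = (-4*z)/z + 13/z = -4 + 13/z)
q(Y) = 385
((262*(-376) - 601) + 726869) + q(L(29)) = ((262*(-376) - 601) + 726869) + 385 = ((-98512 - 601) + 726869) + 385 = (-99113 + 726869) + 385 = 627756 + 385 = 628141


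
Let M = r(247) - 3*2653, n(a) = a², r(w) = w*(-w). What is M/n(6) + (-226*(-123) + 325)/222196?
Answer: -3830850325/1999764 ≈ -1915.7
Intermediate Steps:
r(w) = -w²
M = -68968 (M = -1*247² - 3*2653 = -1*61009 - 1*7959 = -61009 - 7959 = -68968)
M/n(6) + (-226*(-123) + 325)/222196 = -68968/(6²) + (-226*(-123) + 325)/222196 = -68968/36 + (27798 + 325)*(1/222196) = -68968*1/36 + 28123*(1/222196) = -17242/9 + 28123/222196 = -3830850325/1999764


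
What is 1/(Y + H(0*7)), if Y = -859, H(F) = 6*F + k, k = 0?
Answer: -1/859 ≈ -0.0011641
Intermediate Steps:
H(F) = 6*F (H(F) = 6*F + 0 = 6*F)
1/(Y + H(0*7)) = 1/(-859 + 6*(0*7)) = 1/(-859 + 6*0) = 1/(-859 + 0) = 1/(-859) = -1/859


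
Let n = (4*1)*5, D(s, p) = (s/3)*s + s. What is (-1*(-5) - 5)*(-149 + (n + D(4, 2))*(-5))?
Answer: 0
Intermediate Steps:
D(s, p) = s + s**2/3 (D(s, p) = (s*(1/3))*s + s = (s/3)*s + s = s**2/3 + s = s + s**2/3)
n = 20 (n = 4*5 = 20)
(-1*(-5) - 5)*(-149 + (n + D(4, 2))*(-5)) = (-1*(-5) - 5)*(-149 + (20 + (1/3)*4*(3 + 4))*(-5)) = (5 - 5)*(-149 + (20 + (1/3)*4*7)*(-5)) = 0*(-149 + (20 + 28/3)*(-5)) = 0*(-149 + (88/3)*(-5)) = 0*(-149 - 440/3) = 0*(-887/3) = 0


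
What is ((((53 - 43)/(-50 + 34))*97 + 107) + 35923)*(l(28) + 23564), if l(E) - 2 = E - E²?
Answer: 3281845775/4 ≈ 8.2046e+8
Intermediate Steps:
l(E) = 2 + E - E² (l(E) = 2 + (E - E²) = 2 + E - E²)
((((53 - 43)/(-50 + 34))*97 + 107) + 35923)*(l(28) + 23564) = ((((53 - 43)/(-50 + 34))*97 + 107) + 35923)*((2 + 28 - 1*28²) + 23564) = (((10/(-16))*97 + 107) + 35923)*((2 + 28 - 1*784) + 23564) = (((10*(-1/16))*97 + 107) + 35923)*((2 + 28 - 784) + 23564) = ((-5/8*97 + 107) + 35923)*(-754 + 23564) = ((-485/8 + 107) + 35923)*22810 = (371/8 + 35923)*22810 = (287755/8)*22810 = 3281845775/4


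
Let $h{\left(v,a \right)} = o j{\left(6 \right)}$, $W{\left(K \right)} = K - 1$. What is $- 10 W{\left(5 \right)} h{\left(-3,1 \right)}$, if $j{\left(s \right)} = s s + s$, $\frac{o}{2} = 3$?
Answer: $-10080$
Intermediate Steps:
$o = 6$ ($o = 2 \cdot 3 = 6$)
$W{\left(K \right)} = -1 + K$ ($W{\left(K \right)} = K - 1 = -1 + K$)
$j{\left(s \right)} = s + s^{2}$ ($j{\left(s \right)} = s^{2} + s = s + s^{2}$)
$h{\left(v,a \right)} = 252$ ($h{\left(v,a \right)} = 6 \cdot 6 \left(1 + 6\right) = 6 \cdot 6 \cdot 7 = 6 \cdot 42 = 252$)
$- 10 W{\left(5 \right)} h{\left(-3,1 \right)} = - 10 \left(-1 + 5\right) 252 = \left(-10\right) 4 \cdot 252 = \left(-40\right) 252 = -10080$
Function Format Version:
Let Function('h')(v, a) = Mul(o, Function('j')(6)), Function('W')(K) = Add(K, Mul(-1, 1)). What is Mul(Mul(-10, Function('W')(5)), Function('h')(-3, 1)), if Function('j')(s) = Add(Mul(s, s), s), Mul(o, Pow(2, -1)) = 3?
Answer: -10080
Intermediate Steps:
o = 6 (o = Mul(2, 3) = 6)
Function('W')(K) = Add(-1, K) (Function('W')(K) = Add(K, -1) = Add(-1, K))
Function('j')(s) = Add(s, Pow(s, 2)) (Function('j')(s) = Add(Pow(s, 2), s) = Add(s, Pow(s, 2)))
Function('h')(v, a) = 252 (Function('h')(v, a) = Mul(6, Mul(6, Add(1, 6))) = Mul(6, Mul(6, 7)) = Mul(6, 42) = 252)
Mul(Mul(-10, Function('W')(5)), Function('h')(-3, 1)) = Mul(Mul(-10, Add(-1, 5)), 252) = Mul(Mul(-10, 4), 252) = Mul(-40, 252) = -10080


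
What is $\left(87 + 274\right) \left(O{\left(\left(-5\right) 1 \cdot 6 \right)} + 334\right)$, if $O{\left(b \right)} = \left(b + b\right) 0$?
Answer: $120574$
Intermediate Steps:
$O{\left(b \right)} = 0$ ($O{\left(b \right)} = 2 b 0 = 0$)
$\left(87 + 274\right) \left(O{\left(\left(-5\right) 1 \cdot 6 \right)} + 334\right) = \left(87 + 274\right) \left(0 + 334\right) = 361 \cdot 334 = 120574$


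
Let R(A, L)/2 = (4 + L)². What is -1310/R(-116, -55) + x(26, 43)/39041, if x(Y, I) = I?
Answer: -25460012/101545641 ≈ -0.25072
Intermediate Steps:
R(A, L) = 2*(4 + L)²
-1310/R(-116, -55) + x(26, 43)/39041 = -1310*1/(2*(4 - 55)²) + 43/39041 = -1310/(2*(-51)²) + 43*(1/39041) = -1310/(2*2601) + 43/39041 = -1310/5202 + 43/39041 = -1310*1/5202 + 43/39041 = -655/2601 + 43/39041 = -25460012/101545641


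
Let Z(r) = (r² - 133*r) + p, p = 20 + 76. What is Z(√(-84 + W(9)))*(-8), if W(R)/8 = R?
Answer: -672 + 2128*I*√3 ≈ -672.0 + 3685.8*I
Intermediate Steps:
p = 96
W(R) = 8*R
Z(r) = 96 + r² - 133*r (Z(r) = (r² - 133*r) + 96 = 96 + r² - 133*r)
Z(√(-84 + W(9)))*(-8) = (96 + (√(-84 + 8*9))² - 133*√(-84 + 8*9))*(-8) = (96 + (√(-84 + 72))² - 133*√(-84 + 72))*(-8) = (96 + (√(-12))² - 266*I*√3)*(-8) = (96 + (2*I*√3)² - 266*I*√3)*(-8) = (96 - 12 - 266*I*√3)*(-8) = (84 - 266*I*√3)*(-8) = -672 + 2128*I*√3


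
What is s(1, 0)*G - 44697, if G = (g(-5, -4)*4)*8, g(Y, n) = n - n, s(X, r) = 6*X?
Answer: -44697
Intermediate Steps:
g(Y, n) = 0
G = 0 (G = (0*4)*8 = 0*8 = 0)
s(1, 0)*G - 44697 = (6*1)*0 - 44697 = 6*0 - 44697 = 0 - 44697 = -44697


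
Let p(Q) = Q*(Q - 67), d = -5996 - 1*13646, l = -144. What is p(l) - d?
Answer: 50026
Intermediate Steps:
d = -19642 (d = -5996 - 13646 = -19642)
p(Q) = Q*(-67 + Q)
p(l) - d = -144*(-67 - 144) - 1*(-19642) = -144*(-211) + 19642 = 30384 + 19642 = 50026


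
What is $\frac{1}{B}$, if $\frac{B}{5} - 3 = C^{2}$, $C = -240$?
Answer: $\frac{1}{288015} \approx 3.472 \cdot 10^{-6}$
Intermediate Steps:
$B = 288015$ ($B = 15 + 5 \left(-240\right)^{2} = 15 + 5 \cdot 57600 = 15 + 288000 = 288015$)
$\frac{1}{B} = \frac{1}{288015}$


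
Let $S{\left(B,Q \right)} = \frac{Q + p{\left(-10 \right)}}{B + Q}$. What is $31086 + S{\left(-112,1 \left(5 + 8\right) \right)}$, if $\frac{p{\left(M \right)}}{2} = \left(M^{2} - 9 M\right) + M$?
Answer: $\frac{3077141}{99} \approx 31082.0$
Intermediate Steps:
$p{\left(M \right)} = - 16 M + 2 M^{2}$ ($p{\left(M \right)} = 2 \left(\left(M^{2} - 9 M\right) + M\right) = 2 \left(M^{2} - 8 M\right) = - 16 M + 2 M^{2}$)
$S{\left(B,Q \right)} = \frac{360 + Q}{B + Q}$ ($S{\left(B,Q \right)} = \frac{Q + 2 \left(-10\right) \left(-8 - 10\right)}{B + Q} = \frac{Q + 2 \left(-10\right) \left(-18\right)}{B + Q} = \frac{Q + 360}{B + Q} = \frac{360 + Q}{B + Q}$)
$31086 + S{\left(-112,1 \left(5 + 8\right) \right)} = 31086 + \frac{360 + 1 \left(5 + 8\right)}{-112 + 1 \left(5 + 8\right)} = 31086 + \frac{360 + 1 \cdot 13}{-112 + 1 \cdot 13} = 31086 + \frac{360 + 13}{-112 + 13} = 31086 + \frac{1}{-99} \cdot 373 = 31086 - \frac{373}{99} = \frac{3077141}{99}$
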